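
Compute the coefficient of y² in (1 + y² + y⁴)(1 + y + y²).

2

(1 + y² + y⁴) has coefficients 1,0,1 for degrees 0…2.
(1 + y + y²) has coefficients 1,1,1 for degrees 0…2.
[y²] = 1·1 + 1·1 = 2.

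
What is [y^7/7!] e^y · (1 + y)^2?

57

The EGF product rule gives c_7 = Σ_{k_1+k_2=7} C(7; k_1,k_2) · ∏ g_i(k_i), where e^y gives (1)^k; (1+y)^2 gives the falling factorial (2)_k.
g_1(k) for k = 0…7: 1, 1, 1, 1, 1, 1, 1, 1.
g_2(k) for k = 0…7: 1, 2, 2, 0, 0, 0, 0, 0.
c_7 = Σ_k C(7,k)·g_1(k)·g_2(7−k) = 21·1·2 + 7·1·2 + 1·1·1 = 42 + 14 + 1 = 57.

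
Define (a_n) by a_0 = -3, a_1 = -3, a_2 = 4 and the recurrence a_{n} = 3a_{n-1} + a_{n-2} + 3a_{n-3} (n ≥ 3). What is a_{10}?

The ordinary generating function has denominator 1 - 3z - z^2 - 3z^3.
Iterating the recurrence: a_0,…,a_{10} = -3, -3, 4, 0, -5, -3, -14, -60, -203, -711, -2516.

-2516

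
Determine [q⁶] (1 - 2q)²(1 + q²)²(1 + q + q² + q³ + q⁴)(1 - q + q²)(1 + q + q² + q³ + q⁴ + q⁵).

6

(1 - 2q)² has coefficients 1,-4,4 for degrees 0…2.
(1 + q²)² has coefficients 1,0,2,0,1,0,0 for degrees 0…6.
Multiplying by (1 + q + q² + q³ + q⁴) gives running coefficients 1,1,3,3,4,3,3 for degrees 0…6.
Multiplying by (1 - q + q²) gives running coefficients 1,0,3,1,4,2,4 for degrees 0…6.
Finally multiplying by (1 + q + q² + q³ + q⁴ + q⁵), the product of all factors after the first has coefficients 1,1,4,5,9,11,14 for degrees 0…6.
[q⁶] = 1·14 − 4·11 + 4·9 = 6.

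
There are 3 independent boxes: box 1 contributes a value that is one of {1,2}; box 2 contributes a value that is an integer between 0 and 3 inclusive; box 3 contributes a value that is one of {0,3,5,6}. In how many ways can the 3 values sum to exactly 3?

The generating function for the choices is (q + q^2)·(1 + q + q^2 + q^3)·(1 + q^3 + q^5 + q^6); the count is [q^3].
(q + q^2) has coefficients 0,1,1 for degrees 0…2.
(1 + q + q^2 + q^3) has coefficients 1,1,1,1 for degrees 0…3.
Finally multiplying by (1 + q^3 + q^5 + q^6), the product of all factors after the first has coefficients 1,1,1,2 for degrees 0…3.
[q^3] = 1·1 + 1·1 = 2.

2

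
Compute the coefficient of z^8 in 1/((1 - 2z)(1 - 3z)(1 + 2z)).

Partial fractions give a closed form: a_n = (-1)·2^n + (9/5)·3^n + (1/5)·(-2)^n.
At n = 8: a_8 = 11605.

11605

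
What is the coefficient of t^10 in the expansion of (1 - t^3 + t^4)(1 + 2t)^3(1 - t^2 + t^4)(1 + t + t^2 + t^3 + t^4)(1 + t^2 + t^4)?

43

(1 - t^3 + t^4) has coefficients 1,0,0,-1,1 for degrees 0…4.
(1 + 2t)^3 has coefficients 1,6,12,8,0,0,0,0,0,0,0 for degrees 0…10.
Multiplying by (1 - t^2 + t^4) gives running coefficients 1,6,11,2,-11,-2,12,8,0,0,0 for degrees 0…10.
Multiplying by (1 + t + t^2 + t^3 + t^4) gives running coefficients 1,7,18,20,9,6,12,9,7,18,20 for degrees 0…10.
Finally multiplying by (1 + t^2 + t^4), the product of all factors after the first has coefficients 1,7,19,27,28,33,39,35,28,33,39 for degrees 0…10.
[t^10] = 1·39 − 1·35 + 1·39 = 43.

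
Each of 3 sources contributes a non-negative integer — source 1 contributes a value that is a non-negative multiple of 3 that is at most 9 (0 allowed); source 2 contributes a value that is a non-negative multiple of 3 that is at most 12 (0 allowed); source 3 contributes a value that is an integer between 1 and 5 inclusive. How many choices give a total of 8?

5

The generating function for the choices is (1 + x^3 + x^6 + x^9)·(1 + x^3 + x^6 + x^9 + x^12)·(x + x^2 + x^3 + x^4 + x^5); the count is [x^8].
(1 + x^3 + x^6 + x^9) has coefficients 1,0,0,1,0,0,1,0,0 for degrees 0…8.
(1 + x^3 + x^6 + x^9 + x^12) has coefficients 1,0,0,1,0,0,1,0,0 for degrees 0…8.
Finally multiplying by (x + x^2 + x^3 + x^4 + x^5), the product of all factors after the first has coefficients 0,1,1,1,2,2,1,2,2 for degrees 0…8.
[x^8] = 1·2 + 1·2 + 1·1 = 5.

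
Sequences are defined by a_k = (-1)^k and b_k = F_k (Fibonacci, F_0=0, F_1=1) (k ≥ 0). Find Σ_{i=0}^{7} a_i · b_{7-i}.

9

This is [x^7] in the product of the two ordinary generating functions.
Σ = 1·13 − 1·8 + 1·5 − 1·3 + 1·2 − 1·1 + 1·1 − 1·0 = 9.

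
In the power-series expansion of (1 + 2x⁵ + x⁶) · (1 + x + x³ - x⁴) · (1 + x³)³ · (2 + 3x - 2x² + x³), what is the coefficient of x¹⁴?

11

(1 + 2x⁵ + x⁶) has coefficients 1,0,0,0,0,2,1 for degrees 0…6.
(1 + x + x³ - x⁴) has coefficients 1,1,0,1,-1,0,0,0,0,0,0,0,0,0,0 for degrees 0…14.
Multiplying by (1 + x³)³ gives running coefficients 1,1,0,4,2,0,6,0,0,4,-2,0,1,-1,0 for degrees 0…14.
Finally multiplying by (2 + 3x - 2x² + x³), the product of all factors after the first has coefficients 2,5,1,7,17,-2,12,20,-12,14,8,-14,10,-1,-5 for degrees 0…14.
[x¹⁴] = 1·(-5) + 2·14 + 1·(-12) = 11.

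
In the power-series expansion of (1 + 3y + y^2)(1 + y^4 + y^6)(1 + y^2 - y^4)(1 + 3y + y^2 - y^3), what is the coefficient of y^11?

(1 + 3y + y^2) has coefficients 1,3,1 for degrees 0…2.
(1 + y^4 + y^6) has coefficients 1,0,0,0,1,0,1,0,0,0,0,0 for degrees 0…11.
Multiplying by (1 + y^2 - y^4) gives running coefficients 1,0,1,0,0,0,2,0,0,0,-1,0 for degrees 0…11.
Finally multiplying by (1 + 3y + y^2 - y^3), the product of all factors after the first has coefficients 1,3,2,2,1,-1,2,6,2,-2,-1,-3 for degrees 0…11.
[y^11] = 1·(-3) + 3·(-1) + 1·(-2) = -8.

-8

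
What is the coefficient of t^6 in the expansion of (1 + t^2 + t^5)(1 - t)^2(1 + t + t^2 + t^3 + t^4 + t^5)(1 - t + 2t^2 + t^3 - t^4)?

-5

(1 + t^2 + t^5) has coefficients 1,0,1,0,0,1 for degrees 0…5.
(1 - t)^2 has coefficients 1,-2,1,0,0,0,0 for degrees 0…6.
Multiplying by (1 + t + t^2 + t^3 + t^4 + t^5) gives running coefficients 1,-1,0,0,0,0,-1 for degrees 0…6.
Finally multiplying by (1 - t + 2t^2 + t^3 - t^4), the product of all factors after the first has coefficients 1,-2,3,-1,-2,1,-1 for degrees 0…6.
[t^6] = 1·(-1) + 1·(-2) + 1·(-2) = -5.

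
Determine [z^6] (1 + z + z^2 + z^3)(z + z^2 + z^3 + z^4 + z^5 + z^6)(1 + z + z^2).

(1 + z + z^2 + z^3) has coefficients 1,1,1,1 for degrees 0…3.
(z + z^2 + z^3 + z^4 + z^5 + z^6) has coefficients 0,1,1,1,1,1,1 for degrees 0…6.
Finally multiplying by (1 + z + z^2), the product of all factors after the first has coefficients 0,1,2,3,3,3,3 for degrees 0…6.
[z^6] = 1·3 + 1·3 + 1·3 + 1·3 = 12.

12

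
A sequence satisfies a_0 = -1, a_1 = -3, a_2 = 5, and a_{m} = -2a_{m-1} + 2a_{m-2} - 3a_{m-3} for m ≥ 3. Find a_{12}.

The ordinary generating function has denominator 1 + 2y - 2y^2 + 3y^3.
Iterating the recurrence: a_0,…,a_{12} = -1, -3, 5, -13, 45, -131, 391, -1179, 3533, -10597, 31797, -95387, 286159.

286159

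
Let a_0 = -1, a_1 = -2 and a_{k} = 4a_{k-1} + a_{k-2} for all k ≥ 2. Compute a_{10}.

-930249

The ordinary generating function has denominator 1 - 4q - q^2.
Iterating the recurrence: a_0,…,a_{10} = -1, -2, -9, -38, -161, -682, -2889, -12238, -51841, -219602, -930249.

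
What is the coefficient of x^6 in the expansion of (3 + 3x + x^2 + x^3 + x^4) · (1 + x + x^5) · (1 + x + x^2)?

9

(3 + 3x + x^2 + x^3 + x^4) has coefficients 3,3,1,1,1 for degrees 0…4.
(1 + x + x^5) has coefficients 1,1,0,0,0,1,0 for degrees 0…6.
Finally multiplying by (1 + x + x^2), the product of all factors after the first has coefficients 1,2,2,1,0,1,1 for degrees 0…6.
[x^6] = 3·1 + 3·1 + 1·0 + 1·1 + 1·2 = 9.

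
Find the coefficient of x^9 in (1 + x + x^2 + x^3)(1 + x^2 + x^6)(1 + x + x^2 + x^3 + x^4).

5

(1 + x + x^2 + x^3) has coefficients 1,1,1,1 for degrees 0…3.
(1 + x^2 + x^6) has coefficients 1,0,1,0,0,0,1,0,0,0 for degrees 0…9.
Finally multiplying by (1 + x + x^2 + x^3 + x^4), the product of all factors after the first has coefficients 1,1,2,2,2,1,2,1,1,1 for degrees 0…9.
[x^9] = 1·1 + 1·1 + 1·1 + 1·2 = 5.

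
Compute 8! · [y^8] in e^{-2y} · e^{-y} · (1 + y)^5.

The EGF product rule gives c_8 = Σ_{k_1+k_2+k_3=8} C(8; k_1,k_2,k_3) · ∏ g_i(k_i), where e^{-2y} gives (-2)^k; e^{-y} gives (-1)^k; (1+y)^5 gives the falling factorial (5)_k.
g_1(k) for k = 0…8: 1, -2, 4, -8, 16, -32, 64, -128, 256.
g_2(k) for k = 0…8: 1, -1, 1, -1, 1, -1, 1, -1, 1.
g_3(k) for k = 0…8: 1, 5, 20, 60, 120, 120, 0, 0, 0.
First combine the last two factors: h(k) = Σ_j C(k,j)·g_2(j)·g_3(k−j) for k = 0…8: 1, 4, 11, 14, -19, -56, 151, 34, -1159.
c_8 = Σ_k C(8,k)·g_1(k)·h(8−k) = 1·1·(-1159) + 8·(-2)·34 + 28·4·151 + 56·(-8)·(-56) + 70·16·(-19) + 56·(-32)·14 + 28·64·11 + 8·(-128)·4 + 1·256·1 = −1159 − 544 + 16912 + 25088 − 21280 − 25088 + 19712 − 4096 + 256 = 9801.

9801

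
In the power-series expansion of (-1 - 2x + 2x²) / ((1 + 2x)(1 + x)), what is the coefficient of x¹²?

The denominator gives the recurrence a_n = −3a_(n−1) − 2a_(n−2) for n ≥ 3; the numerator fixes a_0 = -1, a_1 = 1, a_2 = 1.
Iterating: -1, 1, 1, -5, 13, -29, 61, -125, 253, -509, 1021, -2045, 4093, so a_12 = 4093.

4093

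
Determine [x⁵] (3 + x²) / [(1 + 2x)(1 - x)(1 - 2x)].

Partial fractions give a closed form: a_n = (13/12)·(-2)^n + (-4/3)·1^n + (13/4)·2^n.
At n = 5: a_5 = 68.

68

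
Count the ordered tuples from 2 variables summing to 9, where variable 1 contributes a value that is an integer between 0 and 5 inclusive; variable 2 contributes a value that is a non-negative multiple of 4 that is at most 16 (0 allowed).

2

The generating function for the choices is (1 + t + t² + t³ + t⁴ + t⁵)·(1 + t⁴ + t⁸ + t¹² + t¹⁶); the count is [t⁹].
(1 + t + t² + t³ + t⁴ + t⁵) has coefficients 1,1,1,1,1,1 for degrees 0…5.
(1 + t⁴ + t⁸ + t¹² + t¹⁶) has coefficients 1,0,0,0,1,0,0,0,1,0 for degrees 0…9.
[t⁹] = 1·0 + 1·1 + 1·0 + 1·0 + 1·0 + 1·1 = 2.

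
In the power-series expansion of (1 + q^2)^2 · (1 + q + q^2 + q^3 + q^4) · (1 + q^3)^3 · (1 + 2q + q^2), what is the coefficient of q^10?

(1 + q^2)^2 has coefficients 1,0,2,0,1 for degrees 0…4.
(1 + q + q^2 + q^3 + q^4) has coefficients 1,1,1,1,1,0,0,0,0,0,0 for degrees 0…10.
Multiplying by (1 + q^3)^3 gives running coefficients 1,1,1,4,4,3,6,6,3,4,4 for degrees 0…10.
Finally multiplying by (1 + 2q + q^2), the product of all factors after the first has coefficients 1,3,4,7,13,15,16,21,21,16,15 for degrees 0…10.
[q^10] = 1·15 + 2·21 + 1·16 = 73.

73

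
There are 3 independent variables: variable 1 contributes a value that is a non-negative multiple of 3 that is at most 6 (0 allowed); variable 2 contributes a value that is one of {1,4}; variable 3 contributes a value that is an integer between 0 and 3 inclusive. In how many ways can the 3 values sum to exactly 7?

The generating function for the choices is (1 + q³ + q⁶)·(q + q⁴)·(1 + q + q² + q³); the count is [q⁷].
(1 + q³ + q⁶) has coefficients 1,0,0,1,0,0,1 for degrees 0…6.
(q + q⁴) has coefficients 0,1,0,0,1,0,0,0 for degrees 0…7.
Finally multiplying by (1 + q + q² + q³), the product of all factors after the first has coefficients 0,1,1,1,2,1,1,1 for degrees 0…7.
[q⁷] = 1·1 + 1·2 + 1·1 = 4.

4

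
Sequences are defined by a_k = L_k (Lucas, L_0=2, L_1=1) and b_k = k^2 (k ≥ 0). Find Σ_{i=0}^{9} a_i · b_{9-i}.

The convolution is the x^9 coefficient of A(x)B(x).
Σ = 2·81 + 1·64 + 3·49 + 4·36 + 7·25 + 11·16 + 18·9 + 29·4 + 47·1 + 76·0 = 1193.

1193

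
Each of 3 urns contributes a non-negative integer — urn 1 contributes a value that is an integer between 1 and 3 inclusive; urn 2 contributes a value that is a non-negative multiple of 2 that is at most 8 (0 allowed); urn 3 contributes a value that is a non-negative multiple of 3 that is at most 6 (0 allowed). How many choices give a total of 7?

The generating function for the choices is (x + x² + x³)·(1 + x² + x⁴ + x⁶ + x⁸)·(1 + x³ + x⁶); the count is [x⁷].
(x + x² + x³) has coefficients 0,1,1,1 for degrees 0…3.
(1 + x² + x⁴ + x⁶ + x⁸) has coefficients 1,0,1,0,1,0,1,0 for degrees 0…7.
Finally multiplying by (1 + x³ + x⁶), the product of all factors after the first has coefficients 1,0,1,1,1,1,2,1 for degrees 0…7.
[x⁷] = 1·2 + 1·1 + 1·1 = 4.

4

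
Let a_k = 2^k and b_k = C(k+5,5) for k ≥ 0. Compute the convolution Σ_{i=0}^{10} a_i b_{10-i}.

The convolution is the t^10 coefficient of A(t)B(t).
Σ = 1·3003 + 2·2002 + 4·1287 + 8·792 + 16·462 + 32·252 + 64·126 + 128·56 + 256·21 + 512·6 + 1024·1 = 58651.

58651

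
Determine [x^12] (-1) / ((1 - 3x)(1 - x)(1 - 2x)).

Partial fractions give a closed form: a_n = (-9/2)·3^n + (-1/2)·1^n + (4)·2^n.
At n = 12: a_12 = -2375101.

-2375101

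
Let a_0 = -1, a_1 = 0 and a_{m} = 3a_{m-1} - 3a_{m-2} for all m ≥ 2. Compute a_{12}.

The ordinary generating function has denominator 1 - 3x + 3x^2.
Iterating the recurrence: a_0,…,a_{12} = -1, 0, 3, 9, 18, 27, 27, 0, -81, -243, -486, -729, -729.

-729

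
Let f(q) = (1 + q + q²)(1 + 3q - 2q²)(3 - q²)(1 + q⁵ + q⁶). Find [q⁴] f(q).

-8

(1 + q + q²) has coefficients 1,1,1 for degrees 0…2.
(1 + 3q - 2q²) has coefficients 1,3,-2,0,0 for degrees 0…4.
Multiplying by (3 - q²) gives running coefficients 3,9,-7,-3,2 for degrees 0…4.
Finally multiplying by (1 + q⁵ + q⁶), the product of all factors after the first has coefficients 3,9,-7,-3,2 for degrees 0…4.
[q⁴] = 1·2 + 1·(-3) + 1·(-7) = -8.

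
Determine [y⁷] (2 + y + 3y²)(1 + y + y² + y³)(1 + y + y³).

(2 + y + 3y²) has coefficients 2,1,3 for degrees 0…2.
(1 + y + y² + y³) has coefficients 1,1,1,1,0,0,0,0 for degrees 0…7.
Finally multiplying by (1 + y + y³), the product of all factors after the first has coefficients 1,2,2,3,2,1,1,0 for degrees 0…7.
[y⁷] = 2·0 + 1·1 + 3·1 = 4.

4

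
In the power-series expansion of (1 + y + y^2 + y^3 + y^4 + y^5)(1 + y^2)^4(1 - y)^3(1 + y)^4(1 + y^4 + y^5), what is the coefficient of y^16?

(1 + y + y^2 + y^3 + y^4 + y^5) has coefficients 1,1,1,1,1,1 for degrees 0…5.
(1 + y^2)^4 has coefficients 1,0,4,0,6,0,4,0,1,0,0,0,0,0,0,0,0 for degrees 0…16.
Multiplying by (1 - y)^3 gives running coefficients 1,-3,7,-13,18,-22,22,-18,13,-7,3,-1,0,0,0,0,0 for degrees 0…16.
Multiplying by (1 + y)^4 gives running coefficients 1,1,1,1,-3,-3,-3,-3,3,3,3,3,-1,-1,-1,-1,0 for degrees 0…16.
Finally multiplying by (1 + y^4 + y^5), the product of all factors after the first has coefficients 1,1,1,1,-2,-1,-1,-1,1,-3,-3,-3,-1,5,5,5,2 for degrees 0…16.
[y^16] = 1·2 + 1·5 + 1·5 + 1·5 + 1·(-1) + 1·(-3) = 13.

13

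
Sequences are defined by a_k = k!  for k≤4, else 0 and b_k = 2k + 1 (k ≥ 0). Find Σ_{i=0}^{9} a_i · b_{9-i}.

408

The convolution is the x^9 coefficient of A(x)B(x).
Σ = 1·19 + 1·17 + 2·15 + 6·13 + 24·11 + 0·9 + 0·7 + 0·5 + 0·3 + 0·1 = 408.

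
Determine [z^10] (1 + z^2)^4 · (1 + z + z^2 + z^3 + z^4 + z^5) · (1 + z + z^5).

(1 + z^2)^4 has coefficients 1,0,4,0,6,0,4,0,1 for degrees 0…8.
(1 + z + z^2 + z^3 + z^4 + z^5) has coefficients 1,1,1,1,1,1,0,0,0,0,0 for degrees 0…10.
Finally multiplying by (1 + z + z^5), the product of all factors after the first has coefficients 1,2,2,2,2,3,2,1,1,1,1 for degrees 0…10.
[z^10] = 1·1 + 4·1 + 6·2 + 4·2 + 1·2 = 27.

27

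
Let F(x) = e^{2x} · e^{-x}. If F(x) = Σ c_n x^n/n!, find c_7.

1

The EGF product rule gives c_7 = Σ_{k_1+k_2=7} C(7; k_1,k_2) · ∏ g_i(k_i), where e^{2x} gives (2)^k; e^{-x} gives (-1)^k.
g_1(k) for k = 0…7: 1, 2, 4, 8, 16, 32, 64, 128.
g_2(k) for k = 0…7: 1, -1, 1, -1, 1, -1, 1, -1.
c_7 = Σ_k C(7,k)·g_1(k)·g_2(7−k) = 1·1·(-1) + 7·2·1 + 21·4·(-1) + 35·8·1 + 35·16·(-1) + 21·32·1 + 7·64·(-1) + 1·128·1 = −1 + 14 − 84 + 280 − 560 + 672 − 448 + 128 = 1.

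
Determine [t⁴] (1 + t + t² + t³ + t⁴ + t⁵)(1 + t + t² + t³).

(1 + t + t² + t³ + t⁴ + t⁵) has coefficients 1,1,1,1,1 for degrees 0…4.
(1 + t + t² + t³) has coefficients 1,1,1,1,0 for degrees 0…4.
[t⁴] = 1·0 + 1·1 + 1·1 + 1·1 + 1·1 = 4.

4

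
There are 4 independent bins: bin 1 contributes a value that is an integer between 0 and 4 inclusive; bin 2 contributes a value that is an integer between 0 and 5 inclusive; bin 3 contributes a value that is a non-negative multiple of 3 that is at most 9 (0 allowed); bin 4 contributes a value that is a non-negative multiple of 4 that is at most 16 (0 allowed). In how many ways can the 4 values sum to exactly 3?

5

The generating function for the choices is (1 + t + t² + t³ + t⁴)·(1 + t + t² + t³ + t⁴ + t⁵)·(1 + t³ + t⁶ + t⁹)·(1 + t⁴ + t⁸ + t¹² + t¹⁶); the count is [t³].
(1 + t + t² + t³ + t⁴) has coefficients 1,1,1,1 for degrees 0…3.
(1 + t + t² + t³ + t⁴ + t⁵) has coefficients 1,1,1,1 for degrees 0…3.
Multiplying by (1 + t³ + t⁶ + t⁹) gives running coefficients 1,1,1,2 for degrees 0…3.
Finally multiplying by (1 + t⁴ + t⁸ + t¹² + t¹⁶), the product of all factors after the first has coefficients 1,1,1,2 for degrees 0…3.
[t³] = 1·2 + 1·1 + 1·1 + 1·1 = 5.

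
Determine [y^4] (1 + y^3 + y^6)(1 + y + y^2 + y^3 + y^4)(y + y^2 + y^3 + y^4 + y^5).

5

(1 + y^3 + y^6) has coefficients 1,0,0,1,0 for degrees 0…4.
(1 + y + y^2 + y^3 + y^4) has coefficients 1,1,1,1,1 for degrees 0…4.
Finally multiplying by (y + y^2 + y^3 + y^4 + y^5), the product of all factors after the first has coefficients 0,1,2,3,4 for degrees 0…4.
[y^4] = 1·4 + 1·1 = 5.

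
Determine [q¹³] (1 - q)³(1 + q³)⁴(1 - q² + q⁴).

(1 - q)³ has coefficients 1,-3,3,-1 for degrees 0…3.
(1 + q³)⁴ has coefficients 1,0,0,4,0,0,6,0,0,4,0,0,1,0 for degrees 0…13.
Finally multiplying by (1 - q² + q⁴), the product of all factors after the first has coefficients 1,0,-1,4,1,-4,6,4,-6,4,6,-4,1,4 for degrees 0…13.
[q¹³] = 1·4 − 3·1 + 3·(-4) − 1·6 = -17.

-17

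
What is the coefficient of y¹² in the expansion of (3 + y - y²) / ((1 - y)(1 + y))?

The denominator gives the recurrence a_n = a_(n−2) for n ≥ 3; the numerator fixes a_0 = 3, a_1 = 1, a_2 = 2.
Iterating: 3, 1, 2, 1, 2, 1, 2, 1, 2, 1, 2, 1, 2, so a_12 = 2.

2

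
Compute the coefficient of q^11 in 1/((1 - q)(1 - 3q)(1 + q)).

199290

Partial fractions give a closed form: a_n = (-1/4)·1^n + (9/8)·3^n + (1/8)·(-1)^n.
At n = 11: a_11 = 199290.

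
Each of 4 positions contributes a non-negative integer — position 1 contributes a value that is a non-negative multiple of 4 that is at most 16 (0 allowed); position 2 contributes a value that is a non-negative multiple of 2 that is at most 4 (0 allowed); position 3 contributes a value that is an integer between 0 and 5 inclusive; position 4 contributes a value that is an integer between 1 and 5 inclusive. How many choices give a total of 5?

The generating function for the choices is (1 + z⁴ + z⁸ + z¹² + z¹⁶)·(1 + z² + z⁴)·(1 + z + z² + z³ + z⁴ + z⁵)·(z + z² + z³ + z⁴ + z⁵); the count is [z⁵].
(1 + z⁴ + z⁸ + z¹² + z¹⁶) has coefficients 1,0,0,0,1,0 for degrees 0…5.
(1 + z² + z⁴) has coefficients 1,0,1,0,1,0 for degrees 0…5.
Multiplying by (1 + z + z² + z³ + z⁴ + z⁵) gives running coefficients 1,1,2,2,3,3 for degrees 0…5.
Finally multiplying by (z + z² + z³ + z⁴ + z⁵), the product of all factors after the first has coefficients 0,1,2,4,6,9 for degrees 0…5.
[z⁵] = 1·9 + 1·1 = 10.

10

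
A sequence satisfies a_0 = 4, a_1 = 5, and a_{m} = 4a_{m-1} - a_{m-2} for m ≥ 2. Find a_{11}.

The ordinary generating function has denominator 1 - 4t + t^2.
Iterating the recurrence: a_0,…,a_{11} = 4, 5, 16, 59, 220, 821, 3064, 11435, 42676, 159269, 594400, 2218331.

2218331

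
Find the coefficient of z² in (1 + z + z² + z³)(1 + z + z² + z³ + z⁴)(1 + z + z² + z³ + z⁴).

6

(1 + z + z² + z³) has coefficients 1,1,1 for degrees 0…2.
(1 + z + z² + z³ + z⁴) has coefficients 1,1,1 for degrees 0…2.
Finally multiplying by (1 + z + z² + z³ + z⁴), the product of all factors after the first has coefficients 1,2,3 for degrees 0…2.
[z²] = 1·3 + 1·2 + 1·1 = 6.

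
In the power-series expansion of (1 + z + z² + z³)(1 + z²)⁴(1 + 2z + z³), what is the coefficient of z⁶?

(1 + z + z² + z³) has coefficients 1,1,1,1 for degrees 0…3.
(1 + z²)⁴ has coefficients 1,0,4,0,6,0,4 for degrees 0…6.
Finally multiplying by (1 + 2z + z³), the product of all factors after the first has coefficients 1,2,4,9,6,16,4 for degrees 0…6.
[z⁶] = 1·4 + 1·16 + 1·6 + 1·9 = 35.

35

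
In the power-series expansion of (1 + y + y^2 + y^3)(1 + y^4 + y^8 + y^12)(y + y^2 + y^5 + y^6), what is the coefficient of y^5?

(1 + y + y^2 + y^3) has coefficients 1,1,1,1 for degrees 0…3.
(1 + y^4 + y^8 + y^12) has coefficients 1,0,0,0,1,0 for degrees 0…5.
Finally multiplying by (y + y^2 + y^5 + y^6), the product of all factors after the first has coefficients 0,1,1,0,0,2 for degrees 0…5.
[y^5] = 1·2 + 1·0 + 1·0 + 1·1 = 3.

3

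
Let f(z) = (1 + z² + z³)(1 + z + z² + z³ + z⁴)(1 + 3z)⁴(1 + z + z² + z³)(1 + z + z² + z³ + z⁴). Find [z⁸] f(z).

8049

(1 + z² + z³) has coefficients 1,0,1,1 for degrees 0…3.
(1 + z + z² + z³ + z⁴) has coefficients 1,1,1,1,1,0,0,0,0 for degrees 0…8.
Multiplying by (1 + 3z)⁴ gives running coefficients 1,13,67,175,256,255,243,189,81 for degrees 0…8.
Multiplying by (1 + z + z² + z³) gives running coefficients 1,14,81,256,511,753,929,943,768 for degrees 0…8.
Finally multiplying by (1 + z + z² + z³ + z⁴), the product of all factors after the first has coefficients 1,15,96,352,863,1615,2530,3392,3904 for degrees 0…8.
[z⁸] = 1·3904 + 1·2530 + 1·1615 = 8049.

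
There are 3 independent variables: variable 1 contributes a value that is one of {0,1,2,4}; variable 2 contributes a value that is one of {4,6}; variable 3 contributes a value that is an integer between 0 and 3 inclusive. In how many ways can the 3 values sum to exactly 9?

The generating function for the choices is (1 + t + t^2 + t^4)·(t^4 + t^6)·(1 + t + t^2 + t^3); the count is [t^9].
(1 + t + t^2 + t^4) has coefficients 1,1,1,0,1 for degrees 0…4.
(t^4 + t^6) has coefficients 0,0,0,0,1,0,1,0,0,0 for degrees 0…9.
Finally multiplying by (1 + t + t^2 + t^3), the product of all factors after the first has coefficients 0,0,0,0,1,1,2,2,1,1 for degrees 0…9.
[t^9] = 1·1 + 1·1 + 1·2 + 1·1 = 5.

5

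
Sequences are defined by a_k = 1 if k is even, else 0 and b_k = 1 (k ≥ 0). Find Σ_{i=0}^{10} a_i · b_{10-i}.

6

The convolution is the x^10 coefficient of A(x)B(x).
Σ = 1·1 + 0·1 + 1·1 + 0·1 + 1·1 + 0·1 + 1·1 + 0·1 + 1·1 + 0·1 + 1·1 = 6.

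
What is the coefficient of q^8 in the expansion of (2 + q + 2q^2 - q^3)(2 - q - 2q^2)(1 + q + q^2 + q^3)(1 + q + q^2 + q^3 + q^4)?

-24

(2 + q + 2q^2 - q^3) has coefficients 2,1,2,-1 for degrees 0…3.
(2 - q - 2q^2) has coefficients 2,-1,-2,0,0,0,0,0,0 for degrees 0…8.
Multiplying by (1 + q + q^2 + q^3) gives running coefficients 2,1,-1,-1,-3,-2,0,0,0 for degrees 0…8.
Finally multiplying by (1 + q + q^2 + q^3 + q^4), the product of all factors after the first has coefficients 2,3,2,1,-2,-6,-7,-6,-5 for degrees 0…8.
[q^8] = 2·(-5) + 1·(-6) + 2·(-7) − 1·(-6) = -24.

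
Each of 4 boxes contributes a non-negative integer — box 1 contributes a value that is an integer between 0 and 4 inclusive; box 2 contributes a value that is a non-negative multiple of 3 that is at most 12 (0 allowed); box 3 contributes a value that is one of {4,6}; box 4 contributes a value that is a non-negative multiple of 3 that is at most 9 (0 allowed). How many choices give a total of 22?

The generating function for the choices is (1 + z + z^2 + z^3 + z^4)·(1 + z^3 + z^6 + z^9 + z^12)·(z^4 + z^6)·(1 + z^3 + z^6 + z^9); the count is [z^22].
(1 + z + z^2 + z^3 + z^4) has coefficients 1,1,1,1,1 for degrees 0…4.
(1 + z^3 + z^6 + z^9 + z^12) has coefficients 1,0,0,1,0,0,1,0,0,1,0,0,1,0,0,0,0,0,0,0,0,0,0 for degrees 0…22.
Multiplying by (z^4 + z^6) gives running coefficients 0,0,0,0,1,0,1,1,0,1,1,0,1,1,0,1,1,0,1,0,0,0,0 for degrees 0…22.
Finally multiplying by (1 + z^3 + z^6 + z^9), the product of all factors after the first has coefficients 0,0,0,0,1,0,1,2,0,2,3,0,3,4,0,4,4,0,4,3,0,3,2 for degrees 0…22.
[z^22] = 1·2 + 1·3 + 1·0 + 1·3 + 1·4 = 12.

12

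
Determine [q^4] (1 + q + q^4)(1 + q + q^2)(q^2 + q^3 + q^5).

4

(1 + q + q^4) has coefficients 1,1,0,0,1 for degrees 0…4.
(1 + q + q^2) has coefficients 1,1,1,0,0 for degrees 0…4.
Finally multiplying by (q^2 + q^3 + q^5), the product of all factors after the first has coefficients 0,0,1,2,2 for degrees 0…4.
[q^4] = 1·2 + 1·2 + 1·0 = 4.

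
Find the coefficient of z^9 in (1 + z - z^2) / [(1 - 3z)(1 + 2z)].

14383

The denominator gives the recurrence a_n = a_(n−1) + 6a_(n−2) for n ≥ 3; the numerator fixes a_0 = 1, a_1 = 2, a_2 = 7.
Iterating: 1, 2, 7, 19, 61, 175, 541, 1591, 4837, 14383, so a_9 = 14383.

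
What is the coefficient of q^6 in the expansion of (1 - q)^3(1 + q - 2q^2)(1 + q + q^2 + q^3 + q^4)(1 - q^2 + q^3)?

8

(1 - q)^3 has coefficients 1,-3,3,-1 for degrees 0…3.
(1 + q - 2q^2) has coefficients 1,1,-2,0,0,0,0 for degrees 0…6.
Multiplying by (1 + q + q^2 + q^3 + q^4) gives running coefficients 1,2,0,0,0,-1,-2 for degrees 0…6.
Finally multiplying by (1 - q^2 + q^3), the product of all factors after the first has coefficients 1,2,-1,-1,2,-1,-2 for degrees 0…6.
[q^6] = 1·(-2) − 3·(-1) + 3·2 − 1·(-1) = 8.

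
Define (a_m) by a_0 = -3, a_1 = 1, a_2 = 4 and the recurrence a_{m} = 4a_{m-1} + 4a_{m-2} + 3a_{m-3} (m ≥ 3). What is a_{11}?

4437860

The ordinary generating function has denominator 1 - 4z - 4z^2 - 3z^3.
Iterating the recurrence: a_0,…,a_{11} = -3, 1, 4, 11, 63, 308, 1517, 7489, 36948, 182299, 899455, 4437860.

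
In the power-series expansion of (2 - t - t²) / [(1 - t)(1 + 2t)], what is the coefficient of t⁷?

The denominator gives the recurrence a_n = −a_(n−1) + 2a_(n−2) for n ≥ 3; the numerator fixes a_0 = 2, a_1 = -3, a_2 = 6.
Iterating: 2, -3, 6, -12, 24, -48, 96, -192, so a_7 = -192.

-192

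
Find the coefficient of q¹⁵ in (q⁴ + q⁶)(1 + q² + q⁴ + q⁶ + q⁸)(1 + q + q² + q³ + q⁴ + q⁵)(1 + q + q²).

16

(q⁴ + q⁶) has coefficients 0,0,0,0,1,0,1 for degrees 0…6.
(1 + q² + q⁴ + q⁶ + q⁸) has coefficients 1,0,1,0,1,0,1,0,1,0,0,0,0,0,0,0 for degrees 0…15.
Multiplying by (1 + q + q² + q³ + q⁴ + q⁵) gives running coefficients 1,1,2,2,3,3,3,3,3,3,2,2,1,1,0,0 for degrees 0…15.
Finally multiplying by (1 + q + q²), the product of all factors after the first has coefficients 1,2,4,5,7,8,9,9,9,9,8,7,5,4,2,1 for degrees 0…15.
[q¹⁵] = 1·7 + 1·9 = 16.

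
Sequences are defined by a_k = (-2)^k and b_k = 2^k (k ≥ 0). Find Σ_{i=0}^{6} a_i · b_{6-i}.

The convolution is the t^6 coefficient of A(t)B(t).
Σ = 1·64 − 2·32 + 4·16 − 8·8 + 16·4 − 32·2 + 64·1 = 64.

64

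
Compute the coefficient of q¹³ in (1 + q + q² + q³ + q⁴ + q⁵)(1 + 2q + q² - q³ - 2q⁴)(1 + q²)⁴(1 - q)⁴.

(1 + q + q² + q³ + q⁴ + q⁵) has coefficients 1,1,1,1,1,1 for degrees 0…5.
(1 + 2q + q² - q³ - 2q⁴) has coefficients 1,2,1,-1,-2,0,0,0,0,0,0,0,0,0 for degrees 0…13.
Multiplying by (1 + q²)⁴ gives running coefficients 1,2,5,7,8,8,2,2,-7,-2,-7,-1,-2,0 for degrees 0…13.
Finally multiplying by (1 - q)⁴, the product of all factors after the first has coefficients 1,-2,3,-5,3,0,-5,17,-27,38,-47,45,-39,28 for degrees 0…13.
[q¹³] = 1·28 + 1·(-39) + 1·45 + 1·(-47) + 1·38 + 1·(-27) = -2.

-2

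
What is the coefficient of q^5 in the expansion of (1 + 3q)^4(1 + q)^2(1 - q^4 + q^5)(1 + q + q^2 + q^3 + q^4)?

(1 + 3q)^4 has coefficients 1,12,54,108,81 for degrees 0…4.
(1 + q)^2 has coefficients 1,2,1,0,0,0 for degrees 0…5.
Multiplying by (1 - q^4 + q^5) gives running coefficients 1,2,1,0,-1,-1 for degrees 0…5.
Finally multiplying by (1 + q + q^2 + q^3 + q^4), the product of all factors after the first has coefficients 1,3,4,4,3,1 for degrees 0…5.
[q^5] = 1·1 + 12·3 + 54·4 + 108·4 + 81·3 = 928.

928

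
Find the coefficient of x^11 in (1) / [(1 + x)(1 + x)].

-12

The denominator gives the recurrence a_n = −2a_(n−1) − a_(n−2) for n ≥ 2; the numerator fixes a_0 = 1, a_1 = -2.
Iterating: 1, -2, 3, -4, 5, -6, 7, -8, 9, -10, 11, -12, so a_11 = -12.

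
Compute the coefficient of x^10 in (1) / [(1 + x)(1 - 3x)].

Partial fractions give a closed form: a_n = (1/4)·(-1)^n + (3/4)·3^n.
At n = 10: a_10 = 44287.

44287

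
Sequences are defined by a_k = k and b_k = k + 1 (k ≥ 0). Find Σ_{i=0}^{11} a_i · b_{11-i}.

This is [x^11] in the product of the two ordinary generating functions.
Σ = 0·12 + 1·11 + 2·10 + 3·9 + 4·8 + 5·7 + 6·6 + 7·5 + 8·4 + 9·3 + 10·2 + 11·1 = 286.

286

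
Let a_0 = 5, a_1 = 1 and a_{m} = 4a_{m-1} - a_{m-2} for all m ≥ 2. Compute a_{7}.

The ordinary generating function has denominator 1 - 4q + q^2.
Iterating the recurrence: a_0,…,a_{7} = 5, 1, -1, -5, -19, -71, -265, -989.

-989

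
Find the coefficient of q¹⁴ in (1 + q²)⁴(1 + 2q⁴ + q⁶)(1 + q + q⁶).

(1 + q²)⁴ has coefficients 1,0,4,0,6,0,4,0,1 for degrees 0…8.
(1 + 2q⁴ + q⁶) has coefficients 1,0,0,0,2,0,1,0,0,0,0,0,0,0,0 for degrees 0…14.
Finally multiplying by (1 + q + q⁶), the product of all factors after the first has coefficients 1,1,0,0,2,2,2,1,0,0,2,0,1,0,0 for degrees 0…14.
[q¹⁴] = 1·0 + 4·1 + 6·2 + 4·0 + 1·2 = 18.

18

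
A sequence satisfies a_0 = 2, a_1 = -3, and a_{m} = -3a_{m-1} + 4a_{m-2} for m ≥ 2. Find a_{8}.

65537

The ordinary generating function has denominator 1 + 3y - 4y^2.
Iterating the recurrence: a_0,…,a_{8} = 2, -3, 17, -63, 257, -1023, 4097, -16383, 65537.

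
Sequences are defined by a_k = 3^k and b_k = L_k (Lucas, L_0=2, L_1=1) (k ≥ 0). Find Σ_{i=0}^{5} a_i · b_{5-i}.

The convolution is the t^5 coefficient of A(t)B(t).
Σ = 1·11 + 3·7 + 9·4 + 27·3 + 81·1 + 243·2 = 716.

716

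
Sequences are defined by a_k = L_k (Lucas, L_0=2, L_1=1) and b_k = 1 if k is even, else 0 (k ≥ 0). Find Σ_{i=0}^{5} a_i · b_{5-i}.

16

The convolution is the t^5 coefficient of A(t)B(t).
Σ = 2·0 + 1·1 + 3·0 + 4·1 + 7·0 + 11·1 = 16.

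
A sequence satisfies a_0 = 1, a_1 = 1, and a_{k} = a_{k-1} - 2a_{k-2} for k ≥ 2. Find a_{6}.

7

The ordinary generating function has denominator 1 - t + 2t^2.
Iterating the recurrence: a_0,…,a_{6} = 1, 1, -1, -3, -1, 5, 7.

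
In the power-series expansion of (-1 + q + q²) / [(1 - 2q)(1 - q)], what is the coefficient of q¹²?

-2049

The denominator gives the recurrence a_n = 3a_(n−1) − 2a_(n−2) for n ≥ 3; the numerator fixes a_0 = -1, a_1 = -2, a_2 = -3.
Iterating: -1, -2, -3, -5, -9, -17, -33, -65, -129, -257, -513, -1025, -2049, so a_12 = -2049.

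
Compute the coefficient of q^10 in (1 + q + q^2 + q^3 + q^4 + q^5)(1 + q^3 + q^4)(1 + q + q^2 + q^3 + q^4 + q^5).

10

(1 + q + q^2 + q^3 + q^4 + q^5) has coefficients 1,1,1,1,1,1 for degrees 0…5.
(1 + q^3 + q^4) has coefficients 1,0,0,1,1,0,0,0,0,0,0 for degrees 0…10.
Finally multiplying by (1 + q + q^2 + q^3 + q^4 + q^5), the product of all factors after the first has coefficients 1,1,1,2,3,3,2,2,2,1,0 for degrees 0…10.
[q^10] = 1·0 + 1·1 + 1·2 + 1·2 + 1·2 + 1·3 = 10.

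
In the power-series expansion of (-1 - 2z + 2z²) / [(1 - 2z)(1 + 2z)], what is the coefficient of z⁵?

The denominator gives the recurrence a_n = 4a_(n−2) for n ≥ 3; the numerator fixes a_0 = -1, a_1 = -2, a_2 = -2.
Iterating: -1, -2, -2, -8, -8, -32, so a_5 = -32.

-32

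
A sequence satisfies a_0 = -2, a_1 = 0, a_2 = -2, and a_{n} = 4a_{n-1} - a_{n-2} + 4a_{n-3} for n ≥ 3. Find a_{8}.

The ordinary generating function has denominator 1 - 4t + t^2 - 4t^3.
Iterating the recurrence: a_0,…,a_{8} = -2, 0, -2, -16, -62, -240, -962, -3856, -15422.

-15422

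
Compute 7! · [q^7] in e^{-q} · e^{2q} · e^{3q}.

16384

The EGF product rule gives c_7 = Σ_{k_1+k_2+k_3=7} C(7; k_1,k_2,k_3) · ∏ g_i(k_i), where e^{-q} gives (-1)^k; e^{2q} gives (2)^k; e^{3q} gives (3)^k.
g_1(k) for k = 0…7: 1, -1, 1, -1, 1, -1, 1, -1.
g_2(k) for k = 0…7: 1, 2, 4, 8, 16, 32, 64, 128.
g_3(k) for k = 0…7: 1, 3, 9, 27, 81, 243, 729, 2187.
First combine the last two factors: h(k) = Σ_j C(k,j)·g_2(j)·g_3(k−j) for k = 0…7: 1, 5, 25, 125, 625, 3125, 15625, 78125.
c_7 = Σ_k C(7,k)·g_1(k)·h(7−k) = 1·1·78125 + 7·(-1)·15625 + 21·1·3125 + 35·(-1)·625 + 35·1·125 + 21·(-1)·25 + 7·1·5 + 1·(-1)·1 = 78125 − 109375 + 65625 − 21875 + 4375 − 525 + 35 − 1 = 16384.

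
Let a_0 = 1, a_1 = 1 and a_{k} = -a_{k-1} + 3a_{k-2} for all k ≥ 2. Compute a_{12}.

The ordinary generating function has denominator 1 + q - 3q^2.
Iterating the recurrence: a_0,…,a_{12} = 1, 1, 2, 1, 5, -2, 17, -23, 74, -143, 365, -794, 1889.

1889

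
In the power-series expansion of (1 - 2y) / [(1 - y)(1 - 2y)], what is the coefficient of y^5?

1

Partial fractions give a closed form: a_n = (1)·1^n.
At n = 5: a_5 = 1.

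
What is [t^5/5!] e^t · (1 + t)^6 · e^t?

12032

The EGF product rule gives c_5 = Σ_{k_1+k_2+k_3=5} C(5; k_1,k_2,k_3) · ∏ g_i(k_i), where e^t gives (1)^k; (1+t)^6 gives the falling factorial (6)_k; e^t gives (1)^k.
g_1(k) for k = 0…5: 1, 1, 1, 1, 1, 1.
g_2(k) for k = 0…5: 1, 6, 30, 120, 360, 720.
g_3(k) for k = 0…5: 1, 1, 1, 1, 1, 1.
First combine the last two factors: h(k) = Σ_j C(k,j)·g_2(j)·g_3(k−j) for k = 0…5: 1, 7, 43, 229, 1045, 4051.
c_5 = Σ_k C(5,k)·g_1(k)·h(5−k) = 1·1·4051 + 5·1·1045 + 10·1·229 + 10·1·43 + 5·1·7 + 1·1·1 = 4051 + 5225 + 2290 + 430 + 35 + 1 = 12032.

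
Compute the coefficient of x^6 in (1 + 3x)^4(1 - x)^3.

135

(1 + 3x)^4 has coefficients 1,12,54,108,81 for degrees 0…4.
(1 - x)^3 has coefficients 1,-3,3,-1,0,0,0 for degrees 0…6.
[x^6] = 1·0 + 12·0 + 54·0 + 108·(-1) + 81·3 = 135.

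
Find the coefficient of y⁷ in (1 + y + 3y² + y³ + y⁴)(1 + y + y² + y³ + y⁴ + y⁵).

(1 + y + 3y² + y³ + y⁴) has coefficients 1,1,3,1,1 for degrees 0…4.
(1 + y + y² + y³ + y⁴ + y⁵) has coefficients 1,1,1,1,1,1,0,0 for degrees 0…7.
[y⁷] = 1·0 + 1·0 + 3·1 + 1·1 + 1·1 = 5.

5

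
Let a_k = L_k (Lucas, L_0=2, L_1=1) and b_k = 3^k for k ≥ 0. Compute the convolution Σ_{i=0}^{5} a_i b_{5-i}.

716

Write out a_i and b_{5-i} for i = 0,…,5 and sum the products.
Σ = 2·243 + 1·81 + 3·27 + 4·9 + 7·3 + 11·1 = 716.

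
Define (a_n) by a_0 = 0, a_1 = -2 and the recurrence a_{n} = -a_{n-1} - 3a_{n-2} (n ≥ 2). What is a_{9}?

148

The ordinary generating function has denominator 1 + x + 3x^2.
Iterating the recurrence: a_0,…,a_{9} = 0, -2, 2, 4, -10, -2, 32, -26, -70, 148.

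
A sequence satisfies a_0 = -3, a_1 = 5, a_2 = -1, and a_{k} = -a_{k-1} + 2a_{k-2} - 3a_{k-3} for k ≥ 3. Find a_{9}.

The ordinary generating function has denominator 1 + z - 2z^2 + 3z^3.
Iterating the recurrence: a_0,…,a_{9} = -3, 5, -1, 20, -37, 80, -214, 485, -1153, 2765.

2765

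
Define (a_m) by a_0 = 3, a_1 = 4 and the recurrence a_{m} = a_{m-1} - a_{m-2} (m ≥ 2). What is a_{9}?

The ordinary generating function has denominator 1 - q + q^2.
Iterating the recurrence: a_0,…,a_{9} = 3, 4, 1, -3, -4, -1, 3, 4, 1, -3.

-3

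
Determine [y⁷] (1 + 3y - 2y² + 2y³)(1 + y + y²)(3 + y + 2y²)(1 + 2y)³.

216

(1 + 3y - 2y² + 2y³) has coefficients 1,3,-2,2 for degrees 0…3.
(1 + y + y²) has coefficients 1,1,1,0,0,0,0,0 for degrees 0…7.
Multiplying by (3 + y + 2y²) gives running coefficients 3,4,6,3,2,0,0,0 for degrees 0…7.
Finally multiplying by (1 + 2y)³, the product of all factors after the first has coefficients 3,22,66,111,124,96,48,16 for degrees 0…7.
[y⁷] = 1·16 + 3·48 − 2·96 + 2·124 = 216.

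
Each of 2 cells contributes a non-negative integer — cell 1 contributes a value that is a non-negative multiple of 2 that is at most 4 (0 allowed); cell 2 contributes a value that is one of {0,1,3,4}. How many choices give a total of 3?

The generating function for the choices is (1 + x² + x⁴)·(1 + x + x³ + x⁴); the count is [x³].
(1 + x² + x⁴) has coefficients 1,0,1,0 for degrees 0…3.
(1 + x + x³ + x⁴) has coefficients 1,1,0,1 for degrees 0…3.
[x³] = 1·1 + 1·1 = 2.

2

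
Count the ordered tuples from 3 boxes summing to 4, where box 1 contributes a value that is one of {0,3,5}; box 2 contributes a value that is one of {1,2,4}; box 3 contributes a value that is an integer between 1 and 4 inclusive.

The generating function for the choices is (1 + t³ + t⁵)·(t + t² + t⁴)·(t + t² + t³ + t⁴); the count is [t⁴].
(1 + t³ + t⁵) has coefficients 1,0,0,1,0 for degrees 0…4.
(t + t² + t⁴) has coefficients 0,1,1,0,1 for degrees 0…4.
Finally multiplying by (t + t² + t³ + t⁴), the product of all factors after the first has coefficients 0,0,1,2,2 for degrees 0…4.
[t⁴] = 1·2 + 1·0 = 2.

2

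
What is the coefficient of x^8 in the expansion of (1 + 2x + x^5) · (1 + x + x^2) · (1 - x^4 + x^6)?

(1 + 2x + x^5) has coefficients 1,2,0,0,0,1 for degrees 0…5.
(1 + x + x^2) has coefficients 1,1,1,0,0,0,0,0,0 for degrees 0…8.
Finally multiplying by (1 - x^4 + x^6), the product of all factors after the first has coefficients 1,1,1,0,-1,-1,0,1,1 for degrees 0…8.
[x^8] = 1·1 + 2·1 + 1·0 = 3.

3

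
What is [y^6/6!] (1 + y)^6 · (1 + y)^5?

The EGF product rule gives c_6 = Σ_{k_1+k_2=6} C(6; k_1,k_2) · ∏ g_i(k_i), where (1+y)^6 gives the falling factorial (6)_k; (1+y)^5 gives the falling factorial (5)_k.
g_1(k) for k = 0…6: 1, 6, 30, 120, 360, 720, 720.
g_2(k) for k = 0…6: 1, 5, 20, 60, 120, 120, 0.
c_6 = Σ_k C(6,k)·g_1(k)·g_2(6−k) = 6·6·120 + 15·30·120 + 20·120·60 + 15·360·20 + 6·720·5 + 1·720·1 = 4320 + 54000 + 144000 + 108000 + 21600 + 720 = 332640.

332640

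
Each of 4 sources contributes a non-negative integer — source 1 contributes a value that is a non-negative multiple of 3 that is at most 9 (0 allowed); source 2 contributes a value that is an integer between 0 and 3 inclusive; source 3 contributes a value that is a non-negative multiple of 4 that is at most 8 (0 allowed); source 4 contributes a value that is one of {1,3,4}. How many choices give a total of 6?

5

The generating function for the choices is (1 + q^3 + q^6 + q^9)·(1 + q + q^2 + q^3)·(1 + q^4 + q^8)·(q + q^3 + q^4); the count is [q^6].
(1 + q^3 + q^6 + q^9) has coefficients 1,0,0,1,0,0,1 for degrees 0…6.
(1 + q + q^2 + q^3) has coefficients 1,1,1,1,0,0,0 for degrees 0…6.
Multiplying by (1 + q^4 + q^8) gives running coefficients 1,1,1,1,1,1,1 for degrees 0…6.
Finally multiplying by (q + q^3 + q^4), the product of all factors after the first has coefficients 0,1,1,2,3,3,3 for degrees 0…6.
[q^6] = 1·3 + 1·2 + 1·0 = 5.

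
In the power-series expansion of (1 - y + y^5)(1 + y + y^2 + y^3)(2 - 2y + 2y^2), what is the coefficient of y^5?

4

(1 - y + y^5) has coefficients 1,-1,0,0,0,1 for degrees 0…5.
(1 + y + y^2 + y^3) has coefficients 1,1,1,1,0,0 for degrees 0…5.
Finally multiplying by (2 - 2y + 2y^2), the product of all factors after the first has coefficients 2,0,2,2,0,2 for degrees 0…5.
[y^5] = 1·2 − 1·0 + 1·2 = 4.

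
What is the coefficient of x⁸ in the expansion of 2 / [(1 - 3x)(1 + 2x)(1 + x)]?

6314

Partial fractions give a closed form: a_n = (9/10)·3^n + (8/5)·(-2)^n + (-1/2)·(-1)^n.
At n = 8: a_8 = 6314.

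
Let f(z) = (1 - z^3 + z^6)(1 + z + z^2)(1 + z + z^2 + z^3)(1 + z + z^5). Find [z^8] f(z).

(1 - z^3 + z^6) has coefficients 1,0,0,-1,0,0,1 for degrees 0…6.
(1 + z + z^2) has coefficients 1,1,1,0,0,0,0,0,0 for degrees 0…8.
Multiplying by (1 + z + z^2 + z^3) gives running coefficients 1,2,3,3,2,1,0,0,0 for degrees 0…8.
Finally multiplying by (1 + z + z^5), the product of all factors after the first has coefficients 1,3,5,6,5,4,3,3,3 for degrees 0…8.
[z^8] = 1·3 − 1·4 + 1·5 = 4.

4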